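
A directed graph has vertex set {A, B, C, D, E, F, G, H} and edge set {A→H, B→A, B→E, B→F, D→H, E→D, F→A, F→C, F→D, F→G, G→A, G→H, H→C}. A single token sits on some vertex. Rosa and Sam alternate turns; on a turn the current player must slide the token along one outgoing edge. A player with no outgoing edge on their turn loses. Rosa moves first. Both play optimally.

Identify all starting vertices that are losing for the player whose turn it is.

A, C, D

Use the standard recursion: the mover loses at a terminal position; elsewhere, the mover wins exactly when some move hands the opponent an L position.
Every edge goes from a vertex to one that appears earlier in the order C, H, A, D, G, E, F, B, so processing vertices in that order labels each vertex after all of its successors.
C: no outgoing edge → L
H: W (go to C, an L position)
A: L (sole option H(W) is W)
D: L (sole option H(W) is W)
G: W (go to A, an L position)
E: W (go to D, an L position)
F: W (go to D, an L position)
B: W (go to A, an L position)
Reading off the rows marked L gives the requested list; there are 3 such vertices.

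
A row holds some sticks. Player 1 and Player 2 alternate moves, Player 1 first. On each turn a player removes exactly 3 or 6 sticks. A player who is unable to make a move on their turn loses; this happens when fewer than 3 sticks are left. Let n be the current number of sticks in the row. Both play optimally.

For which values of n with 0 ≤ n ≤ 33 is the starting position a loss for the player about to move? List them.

0, 1, 2, 9, 10, 11, 18, 19, 20, 27, 28, 29

Label each position W (a win for the player to move) or L (a loss). A position with no legal move is L; any other position is W exactly when some move reaches an L, and L when every move reaches a W.
n=0: no move → L
n=1: no move → L
n=2: no move → L
n=3: can move to 0, which is L ⇒ W
n=4: can move to 1, which is L ⇒ W
n=5: can move to 2, which is L ⇒ W
n=6: can move to 0, which is L ⇒ W
n=7: can move to 1, which is L ⇒ W
n=8: can move to 2, which is L ⇒ W
n=9: moves to 6(W), 3(W); every one is W ⇒ L
n=10: moves to 7(W), 4(W); every one is W ⇒ L
n=11: moves to 8(W), 5(W); every one is W ⇒ L
n=12: can move to 9, which is L ⇒ W
n=13: can move to 10, which is L ⇒ W
n=14: can move to 11, which is L ⇒ W
n=15: can move to 9, which is L ⇒ W
n=16: can move to 10, which is L ⇒ W
n=17: can move to 11, which is L ⇒ W
n=18: moves to 15(W), 12(W); every one is W ⇒ L
n=19: moves to 16(W), 13(W); every one is W ⇒ L
n=20: moves to 17(W), 14(W); every one is W ⇒ L
n=21: can move to 18, which is L ⇒ W
n=22: can move to 19, which is L ⇒ W
n=23: can move to 20, which is L ⇒ W
n=24: can move to 18, which is L ⇒ W
n=25: can move to 19, which is L ⇒ W
n=26: can move to 20, which is L ⇒ W
n=27: moves to 24(W), 21(W); every one is W ⇒ L
n=28: moves to 25(W), 22(W); every one is W ⇒ L
n=29: moves to 26(W), 23(W); every one is W ⇒ L
n=30: can move to 27, which is L ⇒ W
n=31: can move to 28, which is L ⇒ W
n=32: can move to 29, which is L ⇒ W
n=33: can move to 27, which is L ⇒ W
The losing starting values of n are exactly the entries labelled L in this table (12 of them).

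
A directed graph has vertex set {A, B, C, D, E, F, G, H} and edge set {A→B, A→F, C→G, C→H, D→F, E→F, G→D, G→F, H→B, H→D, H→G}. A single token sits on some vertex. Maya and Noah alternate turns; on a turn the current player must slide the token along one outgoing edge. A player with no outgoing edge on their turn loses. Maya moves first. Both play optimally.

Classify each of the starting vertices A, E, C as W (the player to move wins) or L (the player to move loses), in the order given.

A: W, E: W, C: L

Compute win/loss labels from the base case upward. A position with no move is L. Any other position is W if it can reach an L in one move, else L.
Every edge goes from a vertex to one that appears earlier in the order B, F, D, G, H, E, A, C, so processing vertices in that order labels each vertex after all of its successors.
B: no outgoing edge → L
F: no outgoing edge → L
D: W (go to F, an L position)
G: W (go to F, an L position)
H: W (go to B, an L position)
E: W (go to F, an L position)
A: W (go to F, an L position)
C: L (options H(W), G(W) are all W)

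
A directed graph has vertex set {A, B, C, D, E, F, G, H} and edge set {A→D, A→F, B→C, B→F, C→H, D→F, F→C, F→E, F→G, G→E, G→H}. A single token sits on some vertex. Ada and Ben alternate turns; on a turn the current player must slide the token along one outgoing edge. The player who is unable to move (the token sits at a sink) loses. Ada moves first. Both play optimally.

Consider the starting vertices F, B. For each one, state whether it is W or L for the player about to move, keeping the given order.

F: W, B: L

Build the W/L table. Terminal = L. A non-terminal position is W if it has a move to some L; otherwise it is L.
Every edge goes from a vertex to one that appears earlier in the order E, H, G, C, F, D, B, A, so processing vertices in that order labels each vertex after all of its successors.
E: no outgoing edge → L
H: no outgoing edge → L
G: can move to H, which is L ⇒ W
C: can move to H, which is L ⇒ W
F: can move to E, which is L ⇒ W
D: the only move is to F(W), a W ⇒ L
B: moves to F(W), C(W); every one is W ⇒ L
A: can move to D, which is L ⇒ W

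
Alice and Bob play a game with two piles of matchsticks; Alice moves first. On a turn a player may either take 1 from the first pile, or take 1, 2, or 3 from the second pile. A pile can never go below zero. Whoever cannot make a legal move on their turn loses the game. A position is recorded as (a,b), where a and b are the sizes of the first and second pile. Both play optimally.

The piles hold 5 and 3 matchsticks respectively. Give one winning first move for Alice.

Move to (5,1).

Label each position W (a win for the player to move) or L (a loss). A position with no legal move is L; any other position is W exactly when some move reaches an L, and L when every move reaches a W.
No move ever increases a pile, so every position that can arise here has a ≤ 5 and b ≤ 3; it is enough to label the cells with 0 ≤ a ≤ 5 and 0 ≤ b ≤ 3.
Every move lowers a or b (never raises either), so fill the grid row by row in increasing a, and left to right within a row: each cell's successors are then already labelled.
      b=0  b=1  b=2  b=3
a=0:    L    W    W    W
a=1:    W    L    W    W
a=2:    L    W    W    W
a=3:    W    L    W    W
a=4:    L    W    W    W
a=5:    W    L    W    W
Cells with no legal move (terminal, hence L): (0,0).
The remaining L cells, each justified by listing all of its moves:
(1,1): →(0,1)(W), (1,0)(W) — all W, so L
(2,0): →(1,0)(W) only, which is W, so L
(3,1): →(2,1)(W), (3,0)(W) — all W, so L
(4,0): →(3,0)(W) only, which is W, so L
(5,1): →(4,1)(W), (5,0)(W) — all W, so L
Every other cell has at least one move into one of the L cells above, so it is W.
From (5,3), the L positions reachable in one move are: (5,1).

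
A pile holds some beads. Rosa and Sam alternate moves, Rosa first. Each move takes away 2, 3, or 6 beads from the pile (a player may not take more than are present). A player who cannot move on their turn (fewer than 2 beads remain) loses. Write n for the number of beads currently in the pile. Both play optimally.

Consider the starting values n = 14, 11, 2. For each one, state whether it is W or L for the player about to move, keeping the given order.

Work bottom-up. With no move the player to move loses. Otherwise the position is W if at least one move leads to an L position for the opponent, and L if every move leads to a W.
n=0: no move → L
n=1: no move → L
n=2: W (go to 0, an L position)
n=3: W (go to 1, an L position)
n=4: W (go to 1, an L position)
n=5: L (options 3(W), 2(W) are all W)
n=6: W (go to 0, an L position)
n=7: W (go to 5, an L position)
n=8: W (go to 5, an L position)
n=9: L (options 7(W), 6(W), 3(W) are all W)
n=10: L (options 8(W), 7(W), 4(W) are all W)
n=11: W (go to 9, an L position)
n=12: W (go to 10, an L position)
n=13: W (go to 10, an L position)
n=14: L (options 12(W), 11(W), 8(W) are all W)

14: L, 11: W, 2: W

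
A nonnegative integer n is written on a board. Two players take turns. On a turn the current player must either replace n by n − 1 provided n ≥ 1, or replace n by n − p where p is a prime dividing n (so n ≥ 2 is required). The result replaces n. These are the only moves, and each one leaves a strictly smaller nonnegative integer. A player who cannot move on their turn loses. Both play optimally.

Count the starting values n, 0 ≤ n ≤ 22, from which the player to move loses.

Build the W/L table. Terminal = L. A non-terminal position is W if it has a move to some L; otherwise it is L.
n=0: no move → L
n=1: can move to 0, which is L ⇒ W
n=2: can move to 0, which is L ⇒ W
n=3: can move to 0, which is L ⇒ W
n=4: moves to 2(W), 3(W); every one is W ⇒ L
n=5: can move to 0, which is L ⇒ W
n=6: can move to 4, which is L ⇒ W
n=7: can move to 0, which is L ⇒ W
n=8: moves to 6(W), 7(W); every one is W ⇒ L
n=9: can move to 8, which is L ⇒ W
n=10: can move to 8, which is L ⇒ W
n=11: can move to 0, which is L ⇒ W
n=12: moves to 9(W), 10(W), 11(W); every one is W ⇒ L
n=13: can move to 0, which is L ⇒ W
n=14: can move to 12, which is L ⇒ W
n=15: can move to 12, which is L ⇒ W
n=16: moves to 14(W), 15(W); every one is W ⇒ L
n=17: can move to 0, which is L ⇒ W
n=18: can move to 16, which is L ⇒ W
n=19: can move to 0, which is L ⇒ W
n=20: moves to 15(W), 18(W), 19(W); every one is W ⇒ L
n=21: can move to 20, which is L ⇒ W
n=22: can move to 20, which is L ⇒ W
L entries with 0 ≤ n ≤ 22: n = 0, 4, 8, 12, 16, 20; that makes 6.

6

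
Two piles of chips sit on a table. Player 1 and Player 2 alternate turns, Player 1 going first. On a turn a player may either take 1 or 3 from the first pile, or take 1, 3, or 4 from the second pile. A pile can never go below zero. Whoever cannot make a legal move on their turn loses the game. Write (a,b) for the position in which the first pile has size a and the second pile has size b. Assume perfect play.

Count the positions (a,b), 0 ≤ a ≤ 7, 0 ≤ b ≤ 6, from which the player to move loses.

16

Compute win/loss labels from the base case upward. A position with no move is L. Any other position is W if it can reach an L in one move, else L.
Every move lowers a or b (never raises either), so fill the grid row by row in increasing a, and left to right within a row: each cell's successors are then already labelled.
      b=0  b=1  b=2  b=3  b=4  b=5  b=6
a=0:    L    W    L    W    W    W    W
a=1:    W    L    W    L    W    W    W
a=2:    L    W    L    W    W    W    W
a=3:    W    L    W    L    W    W    W
a=4:    L    W    L    W    W    W    W
a=5:    W    L    W    L    W    W    W
a=6:    L    W    L    W    W    W    W
a=7:    W    L    W    L    W    W    W
Cells with no legal move (terminal, hence L): (0,0).
The remaining L cells, each justified by listing all of its moves:
(0,2): only reaches (0,1)(W), which is W → L
(1,1): only reaches (0,1)(W), (1,0)(W), all W → L
(1,3): only reaches (0,3)(W), (1,2)(W), (1,0)(W), all W → L
(2,0): only reaches (1,0)(W), which is W → L
(2,2): only reaches (1,2)(W), (2,1)(W), all W → L
(3,1): only reaches (2,1)(W), (0,1)(W), (3,0)(W), all W → L
(3,3): only reaches (2,3)(W), (0,3)(W), (3,2)(W), (3,0)(W), all W → L
(4,0): only reaches (3,0)(W), (1,0)(W), all W → L
(4,2): only reaches (3,2)(W), (1,2)(W), (4,1)(W), all W → L
(5,1): only reaches (4,1)(W), (2,1)(W), (5,0)(W), all W → L
(5,3): only reaches (4,3)(W), (2,3)(W), (5,2)(W), (5,0)(W), all W → L
(6,0): only reaches (5,0)(W), (3,0)(W), all W → L
(6,2): only reaches (5,2)(W), (3,2)(W), (6,1)(W), all W → L
(7,1): only reaches (6,1)(W), (4,1)(W), (7,0)(W), all W → L
(7,3): only reaches (6,3)(W), (4,3)(W), (7,2)(W), (7,0)(W), all W → L
Every other cell has at least one move into one of the L cells above, so it is W.
L cells per row: a=0: 2, a=1: 2, a=2: 2, a=3: 2, a=4: 2, a=5: 2, a=6: 2, a=7: 2; total 16.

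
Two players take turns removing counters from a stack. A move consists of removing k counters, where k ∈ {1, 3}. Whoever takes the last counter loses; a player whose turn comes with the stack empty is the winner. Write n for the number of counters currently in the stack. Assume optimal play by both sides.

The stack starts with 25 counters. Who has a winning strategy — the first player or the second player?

Build the W/L table. Terminal = W. A non-terminal position is W if it has a move to some L; otherwise it is L.
n=0: no move; the opponent has just taken the last counter and therefore loses → W
n=1: the only move is to 0(W), a W ⇒ L
n=2: can move to 1, which is L ⇒ W
n=3: moves to 2(W), 0(W); every one is W ⇒ L
n=4: can move to 3, which is L ⇒ W
n=5: moves to 4(W), 2(W); every one is W ⇒ L
n=6: can move to 5, which is L ⇒ W
n=7: moves to 6(W), 4(W); every one is W ⇒ L
n=8: can move to 7, which is L ⇒ W
n=9: moves to 8(W), 6(W); every one is W ⇒ L
n=10: can move to 9, which is L ⇒ W
n=11: moves to 10(W), 8(W); every one is W ⇒ L
n=12: can move to 11, which is L ⇒ W
n=13: moves to 12(W), 10(W); every one is W ⇒ L
n=14: can move to 13, which is L ⇒ W
n=15: moves to 14(W), 12(W); every one is W ⇒ L
n=16: can move to 15, which is L ⇒ W
n=17: moves to 16(W), 14(W); every one is W ⇒ L
n=18: can move to 17, which is L ⇒ W
n=19: moves to 18(W), 16(W); every one is W ⇒ L
n=20: can move to 19, which is L ⇒ W
n=21: moves to 20(W), 18(W); every one is W ⇒ L
n=22: can move to 21, which is L ⇒ W
n=23: moves to 22(W), 20(W); every one is W ⇒ L
n=24: can move to 23, which is L ⇒ W
n=25: moves to 24(W), 22(W); every one is W ⇒ L
Every move from 25 reaches a W position, so the mover loses.

The second player wins.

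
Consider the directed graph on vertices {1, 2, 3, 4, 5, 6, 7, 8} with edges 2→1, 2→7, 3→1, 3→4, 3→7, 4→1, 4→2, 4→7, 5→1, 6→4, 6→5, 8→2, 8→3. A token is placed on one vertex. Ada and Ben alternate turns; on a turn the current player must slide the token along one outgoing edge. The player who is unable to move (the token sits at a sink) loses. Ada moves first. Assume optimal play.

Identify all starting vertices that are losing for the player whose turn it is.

1, 6, 7, 8

Use the standard recursion: the mover loses at a terminal position; elsewhere, the mover wins exactly when some move hands the opponent an L position.
Every edge goes from a vertex to one that appears earlier in the order 1, 7, 2, 4, 3, 5, 8, 6, so processing vertices in that order labels each vertex after all of its successors.
1: no outgoing edge → L
7: no outgoing edge → L
2: →7(L), so W
4: →7(L), so W
3: →7(L), so W
5: →1(L), so W
8: →3(W), 2(W) — all W, so L
6: →5(W), 4(W) — all W, so L
Reading off the rows marked L gives the requested list; there are 4 such vertices.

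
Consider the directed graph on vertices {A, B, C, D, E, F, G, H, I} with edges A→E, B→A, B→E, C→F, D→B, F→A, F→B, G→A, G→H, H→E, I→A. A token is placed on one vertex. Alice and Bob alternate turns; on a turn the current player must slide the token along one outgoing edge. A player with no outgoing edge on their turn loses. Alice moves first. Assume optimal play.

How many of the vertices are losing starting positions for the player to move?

5

Classify positions by backward induction: terminal positions (no move available) are L. From any other position, the mover wins iff some move reaches an L.
Every edge goes from a vertex to one that appears earlier in the order E, A, B, H, D, G, F, C, I, so processing vertices in that order labels each vertex after all of its successors.
E: no outgoing edge → L
A: reaches L-position E → W
B: reaches L-position E → W
H: reaches L-position E → W
D: only reaches B(W), which is W → L
G: only reaches H(W), A(W), all W → L
F: only reaches B(W), A(W), all W → L
C: reaches L-position F → W
I: only reaches A(W), which is W → L
The L vertices are D, E, F, G, I; that is 5 in all.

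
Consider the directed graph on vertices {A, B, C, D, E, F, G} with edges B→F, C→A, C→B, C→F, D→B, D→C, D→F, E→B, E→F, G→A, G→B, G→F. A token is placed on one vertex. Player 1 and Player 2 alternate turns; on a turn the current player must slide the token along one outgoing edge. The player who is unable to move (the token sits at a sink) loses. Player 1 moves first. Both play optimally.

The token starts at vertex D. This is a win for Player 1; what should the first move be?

Move to F.

Label each position W (a win for the player to move) or L (a loss). A position with no legal move is L; any other position is W exactly when some move reaches an L, and L when every move reaches a W.
Every edge goes from a vertex to one that appears earlier in the order A, F, B, C, D, E, G, so processing vertices in that order labels each vertex after all of its successors.
A: no outgoing edge → L
F: no outgoing edge → L
B: →F(L), so W
C: →F(L), so W
D: →F(L), so W
E: →F(L), so W
G: →F(L), so W
From D, the L positions reachable in one move are: F.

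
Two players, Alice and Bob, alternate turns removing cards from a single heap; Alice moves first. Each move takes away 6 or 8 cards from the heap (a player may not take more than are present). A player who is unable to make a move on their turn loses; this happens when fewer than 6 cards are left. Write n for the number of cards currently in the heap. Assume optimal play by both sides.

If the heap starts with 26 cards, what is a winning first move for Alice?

Remove 8, leaving 18.

Work bottom-up. With no move the player to move loses. Otherwise the position is W if at least one move leads to an L position for the opponent, and L if every move leads to a W.
n=0: no move → L
n=1: no move → L
n=2: no move → L
n=3: no move → L
n=4: no move → L
n=5: no move → L
n=6: reaches L-position 0 → W
n=7: reaches L-position 1 → W
n=8: reaches L-position 2 → W
n=9: reaches L-position 3 → W
n=10: reaches L-position 4 → W
n=11: reaches L-position 5 → W
n=12: reaches L-position 4 → W
n=13: reaches L-position 5 → W
n=14: only reaches 8(W), 6(W), all W → L
n=15: only reaches 9(W), 7(W), all W → L
n=16: only reaches 10(W), 8(W), all W → L
n=17: only reaches 11(W), 9(W), all W → L
n=18: only reaches 12(W), 10(W), all W → L
n=19: only reaches 13(W), 11(W), all W → L
n=20: reaches L-position 14 → W
n=21: reaches L-position 15 → W
n=22: reaches L-position 16 → W
n=23: reaches L-position 17 → W
n=24: reaches L-position 18 → W
n=25: reaches L-position 19 → W
n=26: reaches L-position 18 → W
From 26, the L positions reachable in one move are: 18.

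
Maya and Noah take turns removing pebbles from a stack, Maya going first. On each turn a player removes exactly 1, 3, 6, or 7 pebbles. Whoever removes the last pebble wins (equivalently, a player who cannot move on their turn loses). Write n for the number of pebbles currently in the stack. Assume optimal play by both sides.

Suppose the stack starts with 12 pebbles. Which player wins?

Noah wins.

Use the standard recursion: the mover loses at a terminal position; elsewhere, the mover wins exactly when some move hands the opponent an L position.
n=0: no move → L
n=1: W (go to 0, an L position)
n=2: L (sole option 1(W) is W)
n=3: W (go to 2, an L position)
n=4: L (options 3(W), 1(W) are all W)
n=5: W (go to 4, an L position)
n=6: W (go to 0, an L position)
n=7: W (go to 4, an L position)
n=8: W (go to 2, an L position)
n=9: W (go to 2, an L position)
n=10: W (go to 4, an L position)
n=11: W (go to 4, an L position)
n=12: L (options 11(W), 9(W), 6(W), 5(W) are all W)
The starting position 12 is L: whatever Maya does, the opponent receives a W position.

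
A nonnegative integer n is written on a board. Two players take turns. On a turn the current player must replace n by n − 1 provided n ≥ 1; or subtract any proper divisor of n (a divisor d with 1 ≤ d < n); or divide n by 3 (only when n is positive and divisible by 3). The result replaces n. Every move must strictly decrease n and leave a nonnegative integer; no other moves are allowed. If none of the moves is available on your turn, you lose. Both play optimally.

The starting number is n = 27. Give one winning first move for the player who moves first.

Label each position W (a win for the player to move) or L (a loss). A position with no legal move is L; any other position is W exactly when some move reaches an L, and L when every move reaches a W.
n=0: no move → L
n=1: W (go to 0, an L position)
n=2: L (sole option 1(W) is W)
n=3: W (go to 2, an L position)
n=4: W (go to 2, an L position)
n=5: L (sole option 4(W) is W)
n=6: W (go to 2, an L position)
n=7: L (sole option 6(W) is W)
n=8: W (go to 7, an L position)
n=9: L (options 3(W), 6(W), 8(W) are all W)
n=10: W (go to 5, an L position)
n=11: L (sole option 10(W) is W)
n=12: W (go to 9, an L position)
n=13: L (sole option 12(W) is W)
n=14: W (go to 7, an L position)
n=15: W (go to 5, an L position)
n=16: L (options 8(W), 12(W), 14(W), 15(W) are all W)
n=17: W (go to 16, an L position)
n=18: W (go to 9, an L position)
n=19: L (sole option 18(W) is W)
n=20: W (go to 16, an L position)
n=21: W (go to 7, an L position)
n=22: W (go to 11, an L position)
n=23: L (sole option 22(W) is W)
n=24: W (go to 16, an L position)
n=25: L (options 20(W), 24(W) are all W)
n=26: W (go to 13, an L position)
n=27: W (go to 9, an L position)
From 27, the L positions reachable in one move are: 9.

Move to 9.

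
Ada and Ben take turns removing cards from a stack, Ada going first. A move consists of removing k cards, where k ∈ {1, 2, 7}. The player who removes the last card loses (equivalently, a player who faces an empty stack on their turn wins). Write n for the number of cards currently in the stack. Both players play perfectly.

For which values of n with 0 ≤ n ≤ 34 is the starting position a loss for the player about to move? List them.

1, 4, 7, 10, 13, 16, 19, 22, 25, 28, 31, 34

Classify positions by backward induction: terminal positions (no move available) are W. From any other position, the mover wins iff some move reaches an L.
n=0: no move; the opponent has just taken the last card and therefore loses → W
n=1: the only move is to 0(W), a W ⇒ L
n=2: can move to 1, which is L ⇒ W
n=3: can move to 1, which is L ⇒ W
n=4: moves to 3(W), 2(W); every one is W ⇒ L
n=5: can move to 4, which is L ⇒ W
n=6: can move to 4, which is L ⇒ W
n=7: moves to 6(W), 5(W), 0(W); every one is W ⇒ L
n=8: can move to 7, which is L ⇒ W
n=9: can move to 7, which is L ⇒ W
n=10: moves to 9(W), 8(W), 3(W); every one is W ⇒ L
n=11: can move to 10, which is L ⇒ W
n=12: can move to 10, which is L ⇒ W
n=13: moves to 12(W), 11(W), 6(W); every one is W ⇒ L
n=14: can move to 13, which is L ⇒ W
n=15: can move to 13, which is L ⇒ W
n=16: moves to 15(W), 14(W), 9(W); every one is W ⇒ L
n=17: can move to 16, which is L ⇒ W
n=18: can move to 16, which is L ⇒ W
n=19: moves to 18(W), 17(W), 12(W); every one is W ⇒ L
n=20: can move to 19, which is L ⇒ W
n=21: can move to 19, which is L ⇒ W
n=22: moves to 21(W), 20(W), 15(W); every one is W ⇒ L
n=23: can move to 22, which is L ⇒ W
n=24: can move to 22, which is L ⇒ W
n=25: moves to 24(W), 23(W), 18(W); every one is W ⇒ L
n=26: can move to 25, which is L ⇒ W
n=27: can move to 25, which is L ⇒ W
n=28: moves to 27(W), 26(W), 21(W); every one is W ⇒ L
n=29: can move to 28, which is L ⇒ W
n=30: can move to 28, which is L ⇒ W
n=31: moves to 30(W), 29(W), 24(W); every one is W ⇒ L
n=32: can move to 31, which is L ⇒ W
n=33: can move to 31, which is L ⇒ W
n=34: moves to 33(W), 32(W), 27(W); every one is W ⇒ L
Reading off the rows marked L gives the requested list; there are 12 such values of n.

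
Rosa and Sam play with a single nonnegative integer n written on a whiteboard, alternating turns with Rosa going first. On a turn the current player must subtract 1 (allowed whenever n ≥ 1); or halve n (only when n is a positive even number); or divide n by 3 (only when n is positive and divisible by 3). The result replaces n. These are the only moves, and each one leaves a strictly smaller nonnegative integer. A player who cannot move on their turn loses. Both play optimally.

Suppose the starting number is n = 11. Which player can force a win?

Compute win/loss labels from the base case upward. A position with no move is L. Any other position is W if it can reach an L in one move, else L.
n=0: no move → L
n=1: →0(L), so W
n=2: →1(W) only, which is W, so L
n=3: →2(L), so W
n=4: →2(L), so W
n=5: →4(W) only, which is W, so L
n=6: →2(L), so W
n=7: →6(W) only, which is W, so L
n=8: →7(L), so W
n=9: →3(W), 8(W) — all W, so L
n=10: →5(L), so W
n=11: →10(W) only, which is W, so L
Every move from 11 reaches a W position, so the mover loses.

Sam wins.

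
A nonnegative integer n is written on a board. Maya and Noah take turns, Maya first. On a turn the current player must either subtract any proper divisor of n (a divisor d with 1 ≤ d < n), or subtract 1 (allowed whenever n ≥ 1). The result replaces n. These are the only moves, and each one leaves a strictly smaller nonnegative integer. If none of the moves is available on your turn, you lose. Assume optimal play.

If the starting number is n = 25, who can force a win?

Classify positions by backward induction: terminal positions (no move available) are L. From any other position, the mover wins iff some move reaches an L.
n=0: no move → L
n=1: →0(L), so W
n=2: →1(W) only, which is W, so L
n=3: →2(L), so W
n=4: →2(L), so W
n=5: →4(W) only, which is W, so L
n=6: →5(L), so W
n=7: →6(W) only, which is W, so L
n=8: →7(L), so W
n=9: →6(W), 8(W) — all W, so L
n=10: →5(L), so W
n=11: →10(W) only, which is W, so L
n=12: →9(L), so W
n=13: →12(W) only, which is W, so L
n=14: →7(L), so W
n=15: →10(W), 12(W), 14(W) — all W, so L
n=16: →15(L), so W
n=17: →16(W) only, which is W, so L
n=18: →9(L), so W
n=19: →18(W) only, which is W, so L
n=20: →15(L), so W
n=21: →14(W), 18(W), 20(W) — all W, so L
n=22: →11(L), so W
n=23: →22(W) only, which is W, so L
n=24: →21(L), so W
n=25: →20(W), 24(W) — all W, so L
The starting position 25 is L: whatever Maya does, the opponent receives a W position.

Noah wins.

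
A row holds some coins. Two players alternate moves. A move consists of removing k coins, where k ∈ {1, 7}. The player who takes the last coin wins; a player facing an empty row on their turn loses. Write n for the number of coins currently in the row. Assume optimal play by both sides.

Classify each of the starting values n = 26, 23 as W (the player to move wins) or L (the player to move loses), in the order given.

26: L, 23: W

Build the W/L table. Terminal = L. A non-terminal position is W if it has a move to some L; otherwise it is L.
n=0: no move → L
n=1: reaches L-position 0 → W
n=2: only reaches 1(W), which is W → L
n=3: reaches L-position 2 → W
n=4: only reaches 3(W), which is W → L
n=5: reaches L-position 4 → W
n=6: only reaches 5(W), which is W → L
n=7: reaches L-position 6 → W
n=8: only reaches 7(W), 1(W), all W → L
n=9: reaches L-position 8 → W
n=10: only reaches 9(W), 3(W), all W → L
n=11: reaches L-position 10 → W
n=12: only reaches 11(W), 5(W), all W → L
n=13: reaches L-position 12 → W
n=14: only reaches 13(W), 7(W), all W → L
n=15: reaches L-position 14 → W
n=16: only reaches 15(W), 9(W), all W → L
n=17: reaches L-position 16 → W
n=18: only reaches 17(W), 11(W), all W → L
n=19: reaches L-position 18 → W
n=20: only reaches 19(W), 13(W), all W → L
n=21: reaches L-position 20 → W
n=22: only reaches 21(W), 15(W), all W → L
n=23: reaches L-position 22 → W
n=24: only reaches 23(W), 17(W), all W → L
n=25: reaches L-position 24 → W
n=26: only reaches 25(W), 19(W), all W → L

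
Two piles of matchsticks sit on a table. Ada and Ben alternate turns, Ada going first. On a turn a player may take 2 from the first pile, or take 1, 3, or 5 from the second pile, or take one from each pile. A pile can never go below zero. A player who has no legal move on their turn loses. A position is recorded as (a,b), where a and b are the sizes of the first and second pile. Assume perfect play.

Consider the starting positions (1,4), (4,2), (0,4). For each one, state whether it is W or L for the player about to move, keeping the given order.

(1,4): L, (4,2): W, (0,4): L

Classify positions by backward induction: terminal positions (no move available) are L. From any other position, the mover wins iff some move reaches an L.
No move ever increases a pile, so every position that can arise here has a ≤ 4 and b ≤ 4; it is enough to label the cells with 0 ≤ a ≤ 4 and 0 ≤ b ≤ 4.
Every move lowers a or b (never raises either), so fill the grid row by row in increasing a, and left to right within a row: each cell's successors are then already labelled.
      b=0  b=1  b=2  b=3  b=4
a=0:    L    W    L    W    L
a=1:    L    W    L    W    L
a=2:    W    W    W    W    W
a=3:    W    L    W    L    W
a=4:    L    W    W    W    W
Cells with no legal move (terminal, hence L): (0,0), (1,0).
The remaining L cells, each justified by listing all of its moves:
(0,2): L (sole option (0,1)(W) is W)
(0,4): L (options (0,3)(W), (0,1)(W) are all W)
(1,2): L (options (1,1)(W), (0,1)(W) are all W)
(1,4): L (options (1,3)(W), (1,1)(W), (0,3)(W) are all W)
(3,1): L (options (1,1)(W), (3,0)(W), (2,0)(W) are all W)
(3,3): L (options (1,3)(W), (3,2)(W), (3,0)(W), (2,2)(W) are all W)
(4,0): L (sole option (2,0)(W) is W)
Every other cell has at least one move into one of the L cells above, so it is W.
(1,4): one of the L cells justified above, so L
(4,2): the move to (3,1) reaches an L cell, so W
(0,4): one of the L cells justified above, so L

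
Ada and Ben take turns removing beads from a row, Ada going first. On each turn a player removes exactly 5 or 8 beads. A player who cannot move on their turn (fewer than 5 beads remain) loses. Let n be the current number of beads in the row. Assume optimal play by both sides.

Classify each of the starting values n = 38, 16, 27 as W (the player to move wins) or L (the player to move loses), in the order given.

38: W, 16: L, 27: L

Classify positions by backward induction: terminal positions (no move available) are L. From any other position, the mover wins iff some move reaches an L.
n=0: no move → L
n=1: no move → L
n=2: no move → L
n=3: no move → L
n=4: no move → L
n=5: →0(L), so W
n=6: →1(L), so W
n=7: →2(L), so W
n=8: →3(L), so W
n=9: →4(L), so W
n=10: →2(L), so W
n=11: →3(L), so W
n=12: →4(L), so W
n=13: →8(W), 5(W) — all W, so L
n=14: →9(W), 6(W) — all W, so L
n=15: →10(W), 7(W) — all W, so L
n=16: →11(W), 8(W) — all W, so L
n=17: →12(W), 9(W) — all W, so L
n=18: →13(L), so W
n=19: →14(L), so W
n=20: →15(L), so W
n=21: →16(L), so W
n=22: →17(L), so W
n=23: →15(L), so W
n=24: →16(L), so W
n=25: →17(L), so W
n=26: →21(W), 18(W) — all W, so L
n=27: →22(W), 19(W) — all W, so L
n=28: →23(W), 20(W) — all W, so L
n=29: →24(W), 21(W) — all W, so L
n=30: →25(W), 22(W) — all W, so L
n=31: →26(L), so W
n=32: →27(L), so W
n=33: →28(L), so W
n=34: →29(L), so W
n=35: →30(L), so W
n=36: →28(L), so W
n=37: →29(L), so W
n=38: →30(L), so W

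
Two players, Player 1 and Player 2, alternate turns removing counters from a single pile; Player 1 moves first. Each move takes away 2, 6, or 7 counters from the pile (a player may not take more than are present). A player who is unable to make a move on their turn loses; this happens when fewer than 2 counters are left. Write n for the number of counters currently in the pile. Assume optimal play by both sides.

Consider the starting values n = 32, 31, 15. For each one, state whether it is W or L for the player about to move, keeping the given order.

32: W, 31: L, 15: W

Positions with no move are L. A position that does have a move is losing for the player to move precisely when every available move leads to a winning position for the opponent. Fill in the labels:
n=0: no move → L
n=1: no move → L
n=2: reaches L-position 0 → W
n=3: reaches L-position 1 → W
n=4: only reaches 2(W), which is W → L
n=5: only reaches 3(W), which is W → L
n=6: reaches L-position 4 → W
n=7: reaches L-position 5 → W
n=8: reaches L-position 1 → W
n=9: only reaches 7(W), 3(W), 2(W), all W → L
n=10: reaches L-position 4 → W
n=11: reaches L-position 9 → W
n=12: reaches L-position 5 → W
n=13: only reaches 11(W), 7(W), 6(W), all W → L
n=14: only reaches 12(W), 8(W), 7(W), all W → L
n=15: reaches L-position 13 → W
n=16: reaches L-position 14 → W
n=17: only reaches 15(W), 11(W), 10(W), all W → L
n=18: only reaches 16(W), 12(W), 11(W), all W → L
n=19: reaches L-position 17 → W
n=20: reaches L-position 18 → W
n=21: reaches L-position 14 → W
n=22: only reaches 20(W), 16(W), 15(W), all W → L
n=23: reaches L-position 17 → W
n=24: reaches L-position 22 → W
n=25: reaches L-position 18 → W
n=26: only reaches 24(W), 20(W), 19(W), all W → L
n=27: only reaches 25(W), 21(W), 20(W), all W → L
n=28: reaches L-position 26 → W
n=29: reaches L-position 27 → W
n=30: only reaches 28(W), 24(W), 23(W), all W → L
n=31: only reaches 29(W), 25(W), 24(W), all W → L
n=32: reaches L-position 30 → W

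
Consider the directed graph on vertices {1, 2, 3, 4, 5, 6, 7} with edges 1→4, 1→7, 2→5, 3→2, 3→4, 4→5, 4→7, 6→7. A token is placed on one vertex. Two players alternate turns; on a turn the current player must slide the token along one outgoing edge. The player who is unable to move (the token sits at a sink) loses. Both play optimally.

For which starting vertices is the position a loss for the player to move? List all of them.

3, 5, 7

Positions with no move are L. A position that does have a move is losing for the player to move precisely when every available move leads to a winning position for the opponent. Fill in the labels:
Every edge goes from a vertex to one that appears earlier in the order 7, 5, 2, 6, 4, 1, 3, so processing vertices in that order labels each vertex after all of its successors.
7: no outgoing edge → L
5: no outgoing edge → L
2: W (go to 5, an L position)
6: W (go to 7, an L position)
4: W (go to 5, an L position)
1: W (go to 7, an L position)
3: L (options 4(W), 2(W) are all W)
The losing starting vertices are exactly the entries labelled L in this table (3 of them).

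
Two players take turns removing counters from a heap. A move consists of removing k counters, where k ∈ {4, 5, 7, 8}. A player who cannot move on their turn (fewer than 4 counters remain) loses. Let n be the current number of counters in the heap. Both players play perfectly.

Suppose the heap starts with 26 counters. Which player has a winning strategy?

Use the standard recursion: the mover loses at a terminal position; elsewhere, the mover wins exactly when some move hands the opponent an L position.
n=0: no move → L
n=1: no move → L
n=2: no move → L
n=3: no move → L
n=4: →0(L), so W
n=5: →1(L), so W
n=6: →2(L), so W
n=7: →3(L), so W
n=8: →3(L), so W
n=9: →2(L), so W
n=10: →3(L), so W
n=11: →3(L), so W
n=12: →8(W), 7(W), 5(W), 4(W) — all W, so L
n=13: →9(W), 8(W), 6(W), 5(W) — all W, so L
n=14: →10(W), 9(W), 7(W), 6(W) — all W, so L
n=15: →11(W), 10(W), 8(W), 7(W) — all W, so L
n=16: →12(L), so W
n=17: →13(L), so W
n=18: →14(L), so W
n=19: →15(L), so W
n=20: →15(L), so W
n=21: →14(L), so W
n=22: →15(L), so W
n=23: →15(L), so W
n=24: →20(W), 19(W), 17(W), 16(W) — all W, so L
n=25: →21(W), 20(W), 18(W), 17(W) — all W, so L
n=26: →22(W), 21(W), 19(W), 18(W) — all W, so L
Every move from 26 reaches a W position, so the mover loses.

The second player wins.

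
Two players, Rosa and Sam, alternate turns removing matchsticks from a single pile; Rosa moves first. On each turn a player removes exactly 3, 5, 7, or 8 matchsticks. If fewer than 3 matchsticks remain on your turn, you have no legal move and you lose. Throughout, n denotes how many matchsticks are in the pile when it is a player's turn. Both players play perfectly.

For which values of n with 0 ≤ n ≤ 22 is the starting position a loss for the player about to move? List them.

Compute win/loss labels from the base case upward. A position with no move is L. Any other position is W if it can reach an L in one move, else L.
n=0: no move → L
n=1: no move → L
n=2: no move → L
n=3: reaches L-position 0 → W
n=4: reaches L-position 1 → W
n=5: reaches L-position 2 → W
n=6: reaches L-position 1 → W
n=7: reaches L-position 2 → W
n=8: reaches L-position 1 → W
n=9: reaches L-position 2 → W
n=10: reaches L-position 2 → W
n=11: only reaches 8(W), 6(W), 4(W), 3(W), all W → L
n=12: only reaches 9(W), 7(W), 5(W), 4(W), all W → L
n=13: only reaches 10(W), 8(W), 6(W), 5(W), all W → L
n=14: reaches L-position 11 → W
n=15: reaches L-position 12 → W
n=16: reaches L-position 13 → W
n=17: reaches L-position 12 → W
n=18: reaches L-position 13 → W
n=19: reaches L-position 12 → W
n=20: reaches L-position 13 → W
n=21: reaches L-position 13 → W
n=22: only reaches 19(W), 17(W), 15(W), 14(W), all W → L
Reading off the rows marked L gives the requested list; there are 7 such values of n.

0, 1, 2, 11, 12, 13, 22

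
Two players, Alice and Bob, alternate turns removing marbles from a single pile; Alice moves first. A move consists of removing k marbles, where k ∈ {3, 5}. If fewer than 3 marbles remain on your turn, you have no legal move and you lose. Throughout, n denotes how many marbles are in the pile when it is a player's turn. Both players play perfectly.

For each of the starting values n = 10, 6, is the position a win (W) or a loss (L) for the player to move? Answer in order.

Use the standard recursion: the mover loses at a terminal position; elsewhere, the mover wins exactly when some move hands the opponent an L position.
n=0: no move → L
n=1: no move → L
n=2: no move → L
n=3: W (go to 0, an L position)
n=4: W (go to 1, an L position)
n=5: W (go to 2, an L position)
n=6: W (go to 1, an L position)
n=7: W (go to 2, an L position)
n=8: L (options 5(W), 3(W) are all W)
n=9: L (options 6(W), 4(W) are all W)
n=10: L (options 7(W), 5(W) are all W)

10: L, 6: W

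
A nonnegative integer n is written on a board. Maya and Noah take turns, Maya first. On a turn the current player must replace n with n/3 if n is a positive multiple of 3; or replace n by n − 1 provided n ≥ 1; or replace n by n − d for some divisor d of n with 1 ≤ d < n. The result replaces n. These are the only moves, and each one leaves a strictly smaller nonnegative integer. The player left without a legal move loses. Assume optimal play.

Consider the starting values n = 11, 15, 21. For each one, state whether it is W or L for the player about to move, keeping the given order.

11: L, 15: W, 21: W

Work bottom-up. With no move the player to move loses. Otherwise the position is W if at least one move leads to an L position for the opponent, and L if every move leads to a W.
n=0: no move → L
n=1: reaches L-position 0 → W
n=2: only reaches 1(W), which is W → L
n=3: reaches L-position 2 → W
n=4: reaches L-position 2 → W
n=5: only reaches 4(W), which is W → L
n=6: reaches L-position 2 → W
n=7: only reaches 6(W), which is W → L
n=8: reaches L-position 7 → W
n=9: only reaches 3(W), 6(W), 8(W), all W → L
n=10: reaches L-position 5 → W
n=11: only reaches 10(W), which is W → L
n=12: reaches L-position 9 → W
n=13: only reaches 12(W), which is W → L
n=14: reaches L-position 7 → W
n=15: reaches L-position 5 → W
n=16: only reaches 8(W), 12(W), 14(W), 15(W), all W → L
n=17: reaches L-position 16 → W
n=18: reaches L-position 9 → W
n=19: only reaches 18(W), which is W → L
n=20: reaches L-position 16 → W
n=21: reaches L-position 7 → W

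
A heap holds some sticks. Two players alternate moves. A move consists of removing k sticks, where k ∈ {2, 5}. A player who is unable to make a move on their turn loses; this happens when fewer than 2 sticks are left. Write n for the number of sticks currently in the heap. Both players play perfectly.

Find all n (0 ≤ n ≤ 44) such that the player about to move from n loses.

Label each position W (a win for the player to move) or L (a loss). A position with no legal move is L; any other position is W exactly when some move reaches an L, and L when every move reaches a W.
n=0: no move → L
n=1: no move → L
n=2: can move to 0, which is L ⇒ W
n=3: can move to 1, which is L ⇒ W
n=4: the only move is to 2(W), a W ⇒ L
n=5: can move to 0, which is L ⇒ W
n=6: can move to 4, which is L ⇒ W
n=7: moves to 5(W), 2(W); every one is W ⇒ L
n=8: moves to 6(W), 3(W); every one is W ⇒ L
n=9: can move to 7, which is L ⇒ W
n=10: can move to 8, which is L ⇒ W
n=11: moves to 9(W), 6(W); every one is W ⇒ L
n=12: can move to 7, which is L ⇒ W
n=13: can move to 11, which is L ⇒ W
n=14: moves to 12(W), 9(W); every one is W ⇒ L
n=15: moves to 13(W), 10(W); every one is W ⇒ L
n=16: can move to 14, which is L ⇒ W
n=17: can move to 15, which is L ⇒ W
n=18: moves to 16(W), 13(W); every one is W ⇒ L
n=19: can move to 14, which is L ⇒ W
n=20: can move to 18, which is L ⇒ W
n=21: moves to 19(W), 16(W); every one is W ⇒ L
n=22: moves to 20(W), 17(W); every one is W ⇒ L
n=23: can move to 21, which is L ⇒ W
n=24: can move to 22, which is L ⇒ W
n=25: moves to 23(W), 20(W); every one is W ⇒ L
n=26: can move to 21, which is L ⇒ W
n=27: can move to 25, which is L ⇒ W
n=28: moves to 26(W), 23(W); every one is W ⇒ L
n=29: moves to 27(W), 24(W); every one is W ⇒ L
n=30: can move to 28, which is L ⇒ W
n=31: can move to 29, which is L ⇒ W
n=32: moves to 30(W), 27(W); every one is W ⇒ L
n=33: can move to 28, which is L ⇒ W
n=34: can move to 32, which is L ⇒ W
n=35: moves to 33(W), 30(W); every one is W ⇒ L
n=36: moves to 34(W), 31(W); every one is W ⇒ L
n=37: can move to 35, which is L ⇒ W
n=38: can move to 36, which is L ⇒ W
n=39: moves to 37(W), 34(W); every one is W ⇒ L
n=40: can move to 35, which is L ⇒ W
n=41: can move to 39, which is L ⇒ W
n=42: moves to 40(W), 37(W); every one is W ⇒ L
n=43: moves to 41(W), 38(W); every one is W ⇒ L
n=44: can move to 42, which is L ⇒ W
The losing starting values of n are exactly the entries labelled L in this table (20 of them).

0, 1, 4, 7, 8, 11, 14, 15, 18, 21, 22, 25, 28, 29, 32, 35, 36, 39, 42, 43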